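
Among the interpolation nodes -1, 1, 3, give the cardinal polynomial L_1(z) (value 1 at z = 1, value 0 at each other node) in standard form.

L_1(z) = (z + 1)(z - 3) / [(2)·(-2)]
       = (z^2 - 2z - 3) / (-4)

L_1(z) = -(1/4)z^2 + (1/2)z + 3/4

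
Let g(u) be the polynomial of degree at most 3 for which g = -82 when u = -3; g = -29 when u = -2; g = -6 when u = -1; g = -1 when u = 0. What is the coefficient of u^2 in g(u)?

L_0(u) = (u + 2)(u + 1)u / [-6] = -(1/6)u^3 - (1/2)u^2 - (1/3)u
L_1(u) = (u + 3)(u + 1)u / [2] = (1/2)u^3 + 2u^2 + (3/2)u
L_2(u) = (u + 3)(u + 2)u / [-2] = -(1/2)u^3 - (5/2)u^2 - 3u
L_3(u) = (u + 3)(u + 2)(u + 1) / [6] = (1/6)u^3 + u^2 + (11/6)u + 1
g(u) = (-82)·L_0 + (-29)·L_1 + (-6)·L_2 + (-1)·L_3
Only the coefficient of u^2 is needed; take it from each L_i and combine:
(-82)·(-1/2) + (-29)·(2) + (-6)·(-5/2) + (-1)·(1) = -3

-3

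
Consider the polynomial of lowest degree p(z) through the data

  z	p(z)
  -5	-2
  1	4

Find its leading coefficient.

The leading coefficient equals the top divided difference p[-5,1].
p[-5,1] = (4 - (-2)) / (1 - (-5)) = 1

1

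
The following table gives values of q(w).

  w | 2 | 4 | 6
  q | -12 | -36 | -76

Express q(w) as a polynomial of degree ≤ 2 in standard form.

Build the Lagrange basis polynomials:
L_0(w) = (w - 4)(w - 6) / [8] = (1/8)w^2 - (5/4)w + 3
L_1(w) = (w - 2)(w - 6) / [-4] = -(1/4)w^2 + 2w - 3
L_2(w) = (w - 2)(w - 4) / [8] = (1/8)w^2 - (3/4)w + 1
q(w) = (-12)·L_0 + (-36)·L_1 + (-76)·L_2
  (-12)·L_0(w) = -(3/2)w^2 + 15w - 36
  (-36)·L_1(w) = 9w^2 - 72w + 108
  (-76)·L_2(w) = -(19/2)w^2 + 57w - 76
Adding term by term: -2w^2 - 4

q(w) = -2w^2 - 4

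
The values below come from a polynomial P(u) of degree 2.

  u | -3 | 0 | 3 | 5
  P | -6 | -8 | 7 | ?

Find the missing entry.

The 3 known values determine P uniquely (degree ≤ 2).
L_0(5) = (5)·(2)/[(-3)·(-6)] = 5/9
L_1(5) = (8)·(2)/[(3)·(-3)] = -16/9
L_2(5) = (8)·(5)/[(6)·(3)] = 20/9
Sum: (-6)·(5/9) + (-8)·(-16/9) + 7·(20/9) = 238/9

238/9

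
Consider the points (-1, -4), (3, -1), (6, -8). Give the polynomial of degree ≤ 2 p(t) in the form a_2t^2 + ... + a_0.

Newton's divided differences:
p[-1,3] = (-1 - (-4)) / (3 - (-1)) = 3/4
p[3,6] = (-8 - (-1)) / (6 - 3) = -7/3
p[-1,3,6] = (-7/3 - 3/4) / (6 - (-1)) = -37/84
p(t) = -4 + (3/4)·(t + 1) + (-37/84)·(t + 1)(t - 3)
Expanding: p(t) = -(37/84)t^2 + (137/84)t - 27/14

p(t) = -(37/84)t^2 + (137/84)t - 27/14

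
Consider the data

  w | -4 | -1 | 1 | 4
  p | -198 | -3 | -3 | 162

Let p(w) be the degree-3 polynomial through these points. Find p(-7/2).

-1059/8

Using Newton's divided-difference form:
p[-4,-1] = (-3 - (-198)) / (-1 - (-4)) = 65
p[-1,1] = (-3 - (-3)) / (1 - (-1)) = 0
p[1,4] = (162 - (-3)) / (4 - 1) = 55
p[-4,-1,1] = (0 - 65) / (1 - (-4)) = -13
p[-1,1,4] = (55 - 0) / (4 - (-1)) = 11
p[-4,-1,1,4] = (11 - (-13)) / (4 - (-4)) = 3
p(-7/2) = -198 + 65·(1/2) + (-13)·(1/2)·(-5/2) + 3·(1/2)·(-5/2)·(-9/2) = -1059/8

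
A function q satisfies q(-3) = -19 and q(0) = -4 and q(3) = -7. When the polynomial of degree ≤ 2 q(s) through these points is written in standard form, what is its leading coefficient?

-1

L_0(s) = s(s - 3) / [18] = (1/18)s^2 - (1/6)s
L_1(s) = (s + 3)(s - 3) / [-9] = -(1/9)s^2 + 1
L_2(s) = (s + 3)s / [18] = (1/18)s^2 + (1/6)s
q(s) = (-19)·L_0 + (-4)·L_1 + (-7)·L_2
Only the coefficient of s^2 is needed; take it from each L_i and combine:
(-19)·(1/18) + (-4)·(-1/9) + (-7)·(1/18) = -1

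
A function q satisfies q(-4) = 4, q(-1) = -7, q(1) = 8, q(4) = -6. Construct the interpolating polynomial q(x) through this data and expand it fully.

q(x) = -(7/12)x^3 - (1/10)x^2 + (97/12)x + 3/5

L_0(x) = (x + 1)(x - 1)(x - 4) / [-120] = -(1/120)x^3 + (1/30)x^2 + (1/120)x - 1/30
L_1(x) = (x + 4)(x - 1)(x - 4) / [30] = (1/30)x^3 - (1/30)x^2 - (8/15)x + 8/15
L_2(x) = (x + 4)(x + 1)(x - 4) / [-30] = -(1/30)x^3 - (1/30)x^2 + (8/15)x + 8/15
L_3(x) = (x + 4)(x + 1)(x - 1) / [120] = (1/120)x^3 + (1/30)x^2 - (1/120)x - 1/30
q(x) = 4·L_0 + (-7)·L_1 + 8·L_2 + (-6)·L_3
  4·L_0(x) = -(1/30)x^3 + (2/15)x^2 + (1/30)x - 2/15
  (-7)·L_1(x) = -(7/30)x^3 + (7/30)x^2 + (56/15)x - 56/15
  8·L_2(x) = -(4/15)x^3 - (4/15)x^2 + (64/15)x + 64/15
  (-6)·L_3(x) = -(1/20)x^3 - (1/5)x^2 + (1/20)x + 1/5
Adding term by term: -(7/12)x^3 - (1/10)x^2 + (97/12)x + 3/5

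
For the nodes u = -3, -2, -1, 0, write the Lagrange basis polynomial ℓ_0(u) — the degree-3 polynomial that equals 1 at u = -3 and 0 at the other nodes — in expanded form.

ℓ_0(u) = -(1/6)u^3 - (1/2)u^2 - (1/3)u

ℓ_0(u) = (u + 2)(u + 1)u / [(-1)·(-2)·(-3)]
       = (u^3 + 3u^2 + 2u) / (-6)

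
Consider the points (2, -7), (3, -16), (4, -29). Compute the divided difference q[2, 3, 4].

-2

q[2,3] = (-16 - (-7)) / (3 - 2) = -9
q[3,4] = (-29 - (-16)) / (4 - 3) = -13
q[2,3,4] = (-13 - (-9)) / (4 - 2) = -2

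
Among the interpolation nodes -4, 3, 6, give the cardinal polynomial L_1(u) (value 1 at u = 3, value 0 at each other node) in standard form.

L_1(u) = (u + 4)(u - 6) / [(7)·(-3)]
       = (u^2 - 2u - 24) / (-21)

L_1(u) = -(1/21)u^2 + (2/21)u + 8/7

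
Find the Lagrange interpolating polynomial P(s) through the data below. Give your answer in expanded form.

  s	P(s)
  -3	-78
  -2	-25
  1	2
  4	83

L_0(s) = (s + 2)(s - 1)(s - 4) / [-28] = -(1/28)s^3 + (3/28)s^2 + (3/14)s - 2/7
L_1(s) = (s + 3)(s - 1)(s - 4) / [18] = (1/18)s^3 - (1/9)s^2 - (11/18)s + 2/3
L_2(s) = (s + 3)(s + 2)(s - 4) / [-36] = -(1/36)s^3 - (1/36)s^2 + (7/18)s + 2/3
L_3(s) = (s + 3)(s + 2)(s - 1) / [126] = (1/126)s^3 + (2/63)s^2 + (1/126)s - 1/21
P(s) = (-78)·L_0 + (-25)·L_1 + 2·L_2 + 83·L_3
  (-78)·L_0(s) = (39/14)s^3 - (117/14)s^2 - (117/7)s + 156/7
  (-25)·L_1(s) = -(25/18)s^3 + (25/9)s^2 + (275/18)s - 50/3
  2·L_2(s) = -(1/18)s^3 - (1/18)s^2 + (7/9)s + 4/3
  83·L_3(s) = (83/126)s^3 + (166/63)s^2 + (83/126)s - 83/21
Adding term by term: 2s^3 - 3s^2 + 3

P(s) = 2s^3 - 3s^2 + 3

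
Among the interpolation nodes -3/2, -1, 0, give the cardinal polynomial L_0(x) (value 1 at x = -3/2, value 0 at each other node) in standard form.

L_0(x) = (4/3)x^2 + (4/3)x

L_0(x) = (x + 1)x / [(-1/2)·(-3/2)]
       = (x^2 + x) / (3/4)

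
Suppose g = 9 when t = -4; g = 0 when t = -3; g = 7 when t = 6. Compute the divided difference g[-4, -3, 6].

44/45

g[-4,-3] = (0 - 9) / (-3 - (-4)) = -9
g[-3,6] = (7 - 0) / (6 - (-3)) = 7/9
g[-4,-3,6] = (7/9 - (-9)) / (6 - (-4)) = 44/45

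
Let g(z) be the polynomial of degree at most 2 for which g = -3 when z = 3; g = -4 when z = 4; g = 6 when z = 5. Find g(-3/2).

1101/8

L_0(-3/2) = (-11/2)·(-13/2)/[(-1)·(-2)] = 143/8
L_1(-3/2) = (-9/2)·(-13/2)/[(1)·(-1)] = -117/4
L_2(-3/2) = (-9/2)·(-11/2)/[(2)·(1)] = 99/8
Sum: (-3)·(143/8) + (-4)·(-117/4) + 6·(99/8) = 1101/8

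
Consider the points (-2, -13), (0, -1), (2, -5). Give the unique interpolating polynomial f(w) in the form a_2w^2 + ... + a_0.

f(w) = -2w^2 + 2w - 1

Build the Lagrange basis polynomials:
L_0(w) = w(w - 2) / [8] = (1/8)w^2 - (1/4)w
L_1(w) = (w + 2)(w - 2) / [-4] = -(1/4)w^2 + 1
L_2(w) = (w + 2)w / [8] = (1/8)w^2 + (1/4)w
f(w) = (-13)·L_0 + (-1)·L_1 + (-5)·L_2
  (-13)·L_0(w) = -(13/8)w^2 + (13/4)w
  (-1)·L_1(w) = (1/4)w^2 - 1
  (-5)·L_2(w) = -(5/8)w^2 - (5/4)w
Adding term by term: -2w^2 + 2w - 1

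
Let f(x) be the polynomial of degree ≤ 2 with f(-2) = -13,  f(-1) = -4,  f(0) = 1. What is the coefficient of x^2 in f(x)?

L_0(x) = (x + 1)x / [2] = (1/2)x^2 + (1/2)x
L_1(x) = (x + 2)x / [-1] = -x^2 - 2x
L_2(x) = (x + 2)(x + 1) / [2] = (1/2)x^2 + (3/2)x + 1
f(x) = (-13)·L_0 + (-4)·L_1 + 1·L_2
Only the coefficient of x^2 is needed; take it from each L_i and combine:
(-13)·(1/2) + (-4)·(-1) + 1·(1/2) = -2

-2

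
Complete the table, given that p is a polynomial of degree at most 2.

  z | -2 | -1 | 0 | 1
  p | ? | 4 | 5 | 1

-2

The 3 known values determine p uniquely (degree ≤ 2).
L_0(-2) = (-2)·(-3)/[(-1)·(-2)] = 3
L_1(-2) = (-1)·(-3)/[(1)·(-1)] = -3
L_2(-2) = (-1)·(-2)/[(2)·(1)] = 1
Sum: 4·(3) + 5·(-3) + 1·(1) = -2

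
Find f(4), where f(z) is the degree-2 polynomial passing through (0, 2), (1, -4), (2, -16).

-58

Evaluate each Lagrange basis at z = 4:
L_0(4) = (3)·(2)/[(-1)·(-2)] = 3
L_1(4) = (4)·(2)/[(1)·(-1)] = -8
L_2(4) = (4)·(3)/[(2)·(1)] = 6
Sum: 2·(3) + (-4)·(-8) + (-16)·(6) = -58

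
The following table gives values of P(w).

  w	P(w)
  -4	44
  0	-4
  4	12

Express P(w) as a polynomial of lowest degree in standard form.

Build the Lagrange basis polynomials:
L_0(w) = w(w - 4) / [32] = (1/32)w^2 - (1/8)w
L_1(w) = (w + 4)(w - 4) / [-16] = -(1/16)w^2 + 1
L_2(w) = (w + 4)w / [32] = (1/32)w^2 + (1/8)w
P(w) = 44·L_0 + (-4)·L_1 + 12·L_2
  44·L_0(w) = (11/8)w^2 - (11/2)w
  (-4)·L_1(w) = (1/4)w^2 - 4
  12·L_2(w) = (3/8)w^2 + (3/2)w
Adding term by term: 2w^2 - 4w - 4

P(w) = 2w^2 - 4w - 4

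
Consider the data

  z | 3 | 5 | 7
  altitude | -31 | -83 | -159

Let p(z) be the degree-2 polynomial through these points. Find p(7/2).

-167/4

Evaluate each Lagrange basis at z = 7/2:
L_0(7/2) = (-3/2)·(-7/2)/[(-2)·(-4)] = 21/32
L_1(7/2) = (1/2)·(-7/2)/[(2)·(-2)] = 7/16
L_2(7/2) = (1/2)·(-3/2)/[(4)·(2)] = -3/32
Sum: (-31)·(21/32) + (-83)·(7/16) + (-159)·(-3/32) = -167/4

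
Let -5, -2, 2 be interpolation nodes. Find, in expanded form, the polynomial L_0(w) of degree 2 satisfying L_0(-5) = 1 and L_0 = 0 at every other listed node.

L_0(w) = (1/21)w^2 - 4/21

L_0(w) = (w + 2)(w - 2) / [(-3)·(-7)]
       = (w^2 - 4) / (21)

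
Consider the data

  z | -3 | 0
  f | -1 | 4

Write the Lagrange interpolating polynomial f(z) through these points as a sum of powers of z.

L_0(z) = z / [-3] = -(1/3)z
L_1(z) = (z + 3) / [3] = (1/3)z + 1
f(z) = (-1)·L_0 + 4·L_1
  (-1)·L_0(z) = (1/3)z
  4·L_1(z) = (4/3)z + 4
Adding term by term: (5/3)z + 4

f(z) = (5/3)z + 4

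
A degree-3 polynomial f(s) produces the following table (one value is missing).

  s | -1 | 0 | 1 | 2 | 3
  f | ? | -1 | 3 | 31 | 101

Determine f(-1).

1

The 4 known values determine f uniquely (degree ≤ 3).
L_0(-1) = (-2)·(-3)·(-4)/[(-1)·(-2)·(-3)] = 4
L_1(-1) = (-1)·(-3)·(-4)/[(1)·(-1)·(-2)] = -6
L_2(-1) = (-1)·(-2)·(-4)/[(2)·(1)·(-1)] = 4
L_3(-1) = (-1)·(-2)·(-3)/[(3)·(2)·(1)] = -1
Sum: (-1)·(4) + 3·(-6) + 31·(4) + 101·(-1) = 1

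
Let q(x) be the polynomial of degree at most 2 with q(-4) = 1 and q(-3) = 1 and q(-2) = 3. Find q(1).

21

L_0(1) = (4)·(3)/[(-1)·(-2)] = 6
L_1(1) = (5)·(3)/[(1)·(-1)] = -15
L_2(1) = (5)·(4)/[(2)·(1)] = 10
Sum: 1·(6) + 1·(-15) + 3·(10) = 21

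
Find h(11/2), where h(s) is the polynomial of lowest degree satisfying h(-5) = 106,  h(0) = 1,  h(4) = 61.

Using Newton's divided-difference form:
h[-5,0] = (1 - 106) / (0 - (-5)) = -21
h[0,4] = (61 - 1) / (4 - 0) = 15
h[-5,0,4] = (15 - (-21)) / (4 - (-5)) = 4
h(11/2) = 106 + (-21)·(21/2) + 4·(21/2)·(11/2) = 233/2

233/2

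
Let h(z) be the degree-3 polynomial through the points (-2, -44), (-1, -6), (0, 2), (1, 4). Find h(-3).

Using Newton's divided-difference form:
h[-2,-1] = (-6 - (-44)) / (-1 - (-2)) = 38
h[-1,0] = (2 - (-6)) / (0 - (-1)) = 8
h[0,1] = (4 - 2) / (1 - 0) = 2
h[-2,-1,0] = (8 - 38) / (0 - (-2)) = -15
h[-1,0,1] = (2 - 8) / (1 - (-1)) = -3
h[-2,-1,0,1] = (-3 - (-15)) / (1 - (-2)) = 4
h(-3) = -44 + 38·(-1) + (-15)·(-1)·(-2) + 4·(-1)·(-2)·(-3) = -136

-136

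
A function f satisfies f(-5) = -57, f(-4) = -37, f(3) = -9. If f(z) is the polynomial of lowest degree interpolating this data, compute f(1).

3

Evaluate each Lagrange basis at z = 1:
L_0(1) = (5)·(-2)/[(-1)·(-8)] = -5/4
L_1(1) = (6)·(-2)/[(1)·(-7)] = 12/7
L_2(1) = (6)·(5)/[(8)·(7)] = 15/28
Sum: (-57)·(-5/4) + (-37)·(12/7) + (-9)·(15/28) = 3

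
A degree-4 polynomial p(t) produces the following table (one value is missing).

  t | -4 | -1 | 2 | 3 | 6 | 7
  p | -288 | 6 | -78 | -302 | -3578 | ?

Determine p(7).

The 5 known values determine p uniquely (degree ≤ 4).
Evaluate each Lagrange basis at t = 7:
L_0(7) = (8)·(5)·(4)·(1)/[(-3)·(-6)·(-7)·(-10)] = 8/63
L_1(7) = (11)·(5)·(4)·(1)/[(3)·(-3)·(-4)·(-7)] = -55/63
L_2(7) = (11)·(8)·(4)·(1)/[(6)·(3)·(-1)·(-4)] = 44/9
L_3(7) = (11)·(8)·(5)·(1)/[(7)·(4)·(1)·(-3)] = -110/21
L_4(7) = (11)·(8)·(5)·(4)/[(10)·(7)·(4)·(3)] = 44/21
Sum: (-288)·(8/63) + 6·(-55/63) + (-78)·(44/9) + (-302)·(-110/21) + (-3578)·(44/21) = -6338

-6338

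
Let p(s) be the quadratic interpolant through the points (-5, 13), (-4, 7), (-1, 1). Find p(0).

L_0(0) = (4)·(1)/[(-1)·(-4)] = 1
L_1(0) = (5)·(1)/[(1)·(-3)] = -5/3
L_2(0) = (5)·(4)/[(4)·(3)] = 5/3
Sum: 13·(1) + 7·(-5/3) + 1·(5/3) = 3

3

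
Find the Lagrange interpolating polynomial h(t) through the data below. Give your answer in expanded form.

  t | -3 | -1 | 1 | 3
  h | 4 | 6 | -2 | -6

h(t) = (7/24)t^3 - (3/8)t^2 - (103/24)t + 19/8

Build the Lagrange basis polynomials:
L_0(t) = (t + 1)(t - 1)(t - 3) / [-48] = -(1/48)t^3 + (1/16)t^2 + (1/48)t - 1/16
L_1(t) = (t + 3)(t - 1)(t - 3) / [16] = (1/16)t^3 - (1/16)t^2 - (9/16)t + 9/16
L_2(t) = (t + 3)(t + 1)(t - 3) / [-16] = -(1/16)t^3 - (1/16)t^2 + (9/16)t + 9/16
L_3(t) = (t + 3)(t + 1)(t - 1) / [48] = (1/48)t^3 + (1/16)t^2 - (1/48)t - 1/16
h(t) = 4·L_0 + 6·L_1 + (-2)·L_2 + (-6)·L_3
  4·L_0(t) = -(1/12)t^3 + (1/4)t^2 + (1/12)t - 1/4
  6·L_1(t) = (3/8)t^3 - (3/8)t^2 - (27/8)t + 27/8
  (-2)·L_2(t) = (1/8)t^3 + (1/8)t^2 - (9/8)t - 9/8
  (-6)·L_3(t) = -(1/8)t^3 - (3/8)t^2 + (1/8)t + 3/8
Adding term by term: (7/24)t^3 - (3/8)t^2 - (103/24)t + 19/8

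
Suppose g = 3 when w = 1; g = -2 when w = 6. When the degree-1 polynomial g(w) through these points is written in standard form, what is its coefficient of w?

-1

The leading coefficient equals the top divided difference g[1,6].
g[1,6] = (-2 - 3) / (6 - 1) = -1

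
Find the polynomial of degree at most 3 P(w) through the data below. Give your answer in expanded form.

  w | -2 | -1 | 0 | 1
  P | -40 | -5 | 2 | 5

P(w) = 4w^3 - 2w^2 + w + 2

L_0(w) = (w + 1)w(w - 1) / [-6] = -(1/6)w^3 + (1/6)w
L_1(w) = (w + 2)w(w - 1) / [2] = (1/2)w^3 + (1/2)w^2 - w
L_2(w) = (w + 2)(w + 1)(w - 1) / [-2] = -(1/2)w^3 - w^2 + (1/2)w + 1
L_3(w) = (w + 2)(w + 1)w / [6] = (1/6)w^3 + (1/2)w^2 + (1/3)w
P(w) = (-40)·L_0 + (-5)·L_1 + 2·L_2 + 5·L_3
  (-40)·L_0(w) = (20/3)w^3 - (20/3)w
  (-5)·L_1(w) = -(5/2)w^3 - (5/2)w^2 + 5w
  2·L_2(w) = -w^3 - 2w^2 + w + 2
  5·L_3(w) = (5/6)w^3 + (5/2)w^2 + (5/3)w
Adding term by term: 4w^3 - 2w^2 + w + 2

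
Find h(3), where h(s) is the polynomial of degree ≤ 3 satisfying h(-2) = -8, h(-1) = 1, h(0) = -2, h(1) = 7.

Using Newton's divided-difference form:
h[-2,-1] = (1 - (-8)) / (-1 - (-2)) = 9
h[-1,0] = (-2 - 1) / (0 - (-1)) = -3
h[0,1] = (7 - (-2)) / (1 - 0) = 9
h[-2,-1,0] = (-3 - 9) / (0 - (-2)) = -6
h[-1,0,1] = (9 - (-3)) / (1 - (-1)) = 6
h[-2,-1,0,1] = (6 - (-6)) / (1 - (-2)) = 4
h(3) = -8 + 9·(5) + (-6)·(5)·(4) + 4·(5)·(4)·(3) = 157

157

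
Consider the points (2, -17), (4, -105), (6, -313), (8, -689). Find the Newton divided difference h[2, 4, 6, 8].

h[2,4] = (-105 - (-17)) / (4 - 2) = -44
h[4,6] = (-313 - (-105)) / (6 - 4) = -104
h[6,8] = (-689 - (-313)) / (8 - 6) = -188
h[2,4,6] = (-104 - (-44)) / (6 - 2) = -15
h[4,6,8] = (-188 - (-104)) / (8 - 4) = -21
h[2,4,6,8] = (-21 - (-15)) / (8 - 2) = -1

-1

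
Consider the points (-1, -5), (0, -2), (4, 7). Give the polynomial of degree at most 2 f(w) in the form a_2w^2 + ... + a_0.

L_0(w) = w(w - 4) / [5] = (1/5)w^2 - (4/5)w
L_1(w) = (w + 1)(w - 4) / [-4] = -(1/4)w^2 + (3/4)w + 1
L_2(w) = (w + 1)w / [20] = (1/20)w^2 + (1/20)w
f(w) = (-5)·L_0 + (-2)·L_1 + 7·L_2
  (-5)·L_0(w) = -w^2 + 4w
  (-2)·L_1(w) = (1/2)w^2 - (3/2)w - 2
  7·L_2(w) = (7/20)w^2 + (7/20)w
Adding term by term: -(3/20)w^2 + (57/20)w - 2

f(w) = -(3/20)w^2 + (57/20)w - 2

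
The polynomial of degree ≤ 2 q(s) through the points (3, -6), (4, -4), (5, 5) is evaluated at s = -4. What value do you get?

Evaluate each Lagrange basis at s = -4:
L_0(-4) = (-8)·(-9)/[(-1)·(-2)] = 36
L_1(-4) = (-7)·(-9)/[(1)·(-1)] = -63
L_2(-4) = (-7)·(-8)/[(2)·(1)] = 28
Sum: (-6)·(36) + (-4)·(-63) + 5·(28) = 176

176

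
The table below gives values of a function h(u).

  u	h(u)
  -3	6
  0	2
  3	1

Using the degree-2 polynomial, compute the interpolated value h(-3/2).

29/8

Evaluate each Lagrange basis at u = -3/2:
L_0(-3/2) = (-3/2)·(-9/2)/[(-3)·(-6)] = 3/8
L_1(-3/2) = (3/2)·(-9/2)/[(3)·(-3)] = 3/4
L_2(-3/2) = (3/2)·(-3/2)/[(6)·(3)] = -1/8
Sum: 6·(3/8) + 2·(3/4) + 1·(-1/8) = 29/8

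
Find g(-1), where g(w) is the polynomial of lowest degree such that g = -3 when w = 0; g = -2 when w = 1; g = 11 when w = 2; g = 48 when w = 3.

-4

Using Newton's divided-difference form:
g[0,1] = (-2 - (-3)) / (1 - 0) = 1
g[1,2] = (11 - (-2)) / (2 - 1) = 13
g[2,3] = (48 - 11) / (3 - 2) = 37
g[0,1,2] = (13 - 1) / (2 - 0) = 6
g[1,2,3] = (37 - 13) / (3 - 1) = 12
g[0,1,2,3] = (12 - 6) / (3 - 0) = 2
g(-1) = -3 + 1·(-1) + 6·(-1)·(-2) + 2·(-1)·(-2)·(-3) = -4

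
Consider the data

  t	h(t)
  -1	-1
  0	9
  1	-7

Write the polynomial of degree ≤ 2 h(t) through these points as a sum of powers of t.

h(t) = -13t^2 - 3t + 9

Build the Lagrange basis polynomials:
L_0(t) = t(t - 1) / [2] = (1/2)t^2 - (1/2)t
L_1(t) = (t + 1)(t - 1) / [-1] = -t^2 + 1
L_2(t) = (t + 1)t / [2] = (1/2)t^2 + (1/2)t
h(t) = (-1)·L_0 + 9·L_1 + (-7)·L_2
  (-1)·L_0(t) = -(1/2)t^2 + (1/2)t
  9·L_1(t) = -9t^2 + 9
  (-7)·L_2(t) = -(7/2)t^2 - (7/2)t
Adding term by term: -13t^2 - 3t + 9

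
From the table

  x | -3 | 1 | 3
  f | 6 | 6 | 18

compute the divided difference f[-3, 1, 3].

f[-3,1] = (6 - 6) / (1 - (-3)) = 0
f[1,3] = (18 - 6) / (3 - 1) = 6
f[-3,1,3] = (6 - 0) / (3 - (-3)) = 1

1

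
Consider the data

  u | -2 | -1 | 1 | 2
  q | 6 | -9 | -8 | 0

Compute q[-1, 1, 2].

5/2

q[-1,1] = (-8 - (-9)) / (1 - (-1)) = 1/2
q[1,2] = (0 - (-8)) / (2 - 1) = 8
q[-1,1,2] = (8 - 1/2) / (2 - (-1)) = 5/2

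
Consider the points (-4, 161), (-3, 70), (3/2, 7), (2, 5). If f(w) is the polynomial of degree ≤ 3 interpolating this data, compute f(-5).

L_0(-5) = (-2)·(-13/2)·(-7)/[(-1)·(-11/2)·(-6)] = 91/33
L_1(-5) = (-1)·(-13/2)·(-7)/[(1)·(-9/2)·(-5)] = -91/45
L_2(-5) = (-1)·(-2)·(-7)/[(11/2)·(9/2)·(-1/2)] = 112/99
L_3(-5) = (-1)·(-2)·(-13/2)/[(6)·(5)·(1/2)] = -13/15
Sum: 161·(91/33) + 70·(-91/45) + 7·(112/99) + 5·(-13/15) = 306

306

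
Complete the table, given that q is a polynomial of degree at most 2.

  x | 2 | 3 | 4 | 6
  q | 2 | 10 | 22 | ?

The 3 known values determine q uniquely (degree ≤ 2).
Evaluate each Lagrange basis at x = 6:
L_0(6) = (3)·(2)/[(-1)·(-2)] = 3
L_1(6) = (4)·(2)/[(1)·(-1)] = -8
L_2(6) = (4)·(3)/[(2)·(1)] = 6
Sum: 2·(3) + 10·(-8) + 22·(6) = 58

58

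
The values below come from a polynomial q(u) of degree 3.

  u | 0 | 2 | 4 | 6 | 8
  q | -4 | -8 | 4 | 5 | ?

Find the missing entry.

-32

The 4 known values determine q uniquely (degree ≤ 3).
L_0(8) = (6)·(4)·(2)/[(-2)·(-4)·(-6)] = -1
L_1(8) = (8)·(4)·(2)/[(2)·(-2)·(-4)] = 4
L_2(8) = (8)·(6)·(2)/[(4)·(2)·(-2)] = -6
L_3(8) = (8)·(6)·(4)/[(6)·(4)·(2)] = 4
Sum: (-4)·(-1) + (-8)·(4) + 4·(-6) + 5·(4) = -32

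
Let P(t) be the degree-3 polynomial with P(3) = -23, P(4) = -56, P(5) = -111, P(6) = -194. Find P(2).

L_0(2) = (-2)·(-3)·(-4)/[(-1)·(-2)·(-3)] = 4
L_1(2) = (-1)·(-3)·(-4)/[(1)·(-1)·(-2)] = -6
L_2(2) = (-1)·(-2)·(-4)/[(2)·(1)·(-1)] = 4
L_3(2) = (-1)·(-2)·(-3)/[(3)·(2)·(1)] = -1
Sum: (-23)·(4) + (-56)·(-6) + (-111)·(4) + (-194)·(-1) = -6

-6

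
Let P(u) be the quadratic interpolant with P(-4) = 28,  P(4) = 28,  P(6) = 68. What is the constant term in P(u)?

Build the Lagrange basis polynomials:
L_0(u) = (u - 4)(u - 6) / [80] = (1/80)u^2 - (1/8)u + 3/10
L_1(u) = (u + 4)(u - 6) / [-16] = -(1/16)u^2 + (1/8)u + 3/2
L_2(u) = (u + 4)(u - 4) / [20] = (1/20)u^2 - 4/5
P(u) = 28·L_0 + 28·L_1 + 68·L_2
Only the constant term is needed; take it from each L_i and combine:
28·(3/10) + 28·(3/2) + 68·(-4/5) = -4

-4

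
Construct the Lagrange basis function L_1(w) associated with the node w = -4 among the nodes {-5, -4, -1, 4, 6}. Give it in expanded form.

L_1(w) = (w + 5)(w + 1)(w - 4)(w - 6) / [(1)·(-3)·(-8)·(-10)]
       = (w^4 - 4w^3 - 31w^2 + 94w + 120) / (-240)

L_1(w) = -(1/240)w^4 + (1/60)w^3 + (31/240)w^2 - (47/120)w - 1/2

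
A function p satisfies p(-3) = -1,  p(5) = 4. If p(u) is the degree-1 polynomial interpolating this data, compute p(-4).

L_0(-4) = (-9)/[(-8)] = 9/8
L_1(-4) = (-1)/[(8)] = -1/8
Sum: (-1)·(9/8) + 4·(-1/8) = -13/8

-13/8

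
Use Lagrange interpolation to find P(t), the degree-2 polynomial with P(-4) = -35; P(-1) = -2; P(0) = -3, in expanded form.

P(t) = -3t^2 - 4t - 3

Build the Lagrange basis polynomials:
L_0(t) = (t + 1)t / [12] = (1/12)t^2 + (1/12)t
L_1(t) = (t + 4)t / [-3] = -(1/3)t^2 - (4/3)t
L_2(t) = (t + 4)(t + 1) / [4] = (1/4)t^2 + (5/4)t + 1
P(t) = (-35)·L_0 + (-2)·L_1 + (-3)·L_2
  (-35)·L_0(t) = -(35/12)t^2 - (35/12)t
  (-2)·L_1(t) = (2/3)t^2 + (8/3)t
  (-3)·L_2(t) = -(3/4)t^2 - (15/4)t - 3
Adding term by term: -3t^2 - 4t - 3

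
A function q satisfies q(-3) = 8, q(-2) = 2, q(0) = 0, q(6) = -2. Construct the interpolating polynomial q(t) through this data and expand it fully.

q(t) = -(19/108)t^3 + (85/108)t^2 + (23/18)t

Newton's divided differences:
q[-3,-2] = (2 - 8) / (-2 - (-3)) = -6
q[-2,0] = (0 - 2) / (0 - (-2)) = -1
q[0,6] = (-2 - 0) / (6 - 0) = -1/3
q[-3,-2,0] = (-1 - (-6)) / (0 - (-3)) = 5/3
q[-2,0,6] = (-1/3 - (-1)) / (6 - (-2)) = 1/12
q[-3,-2,0,6] = (1/12 - 5/3) / (6 - (-3)) = -19/108
q(t) = 8 + (-6)·(t + 3) + (5/3)·(t + 3)(t + 2) + (-19/108)·(t + 3)(t + 2)t
Expanding: q(t) = -(19/108)t^3 + (85/108)t^2 + (23/18)t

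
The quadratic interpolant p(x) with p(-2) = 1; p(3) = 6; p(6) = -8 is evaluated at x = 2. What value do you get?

47/6

Using Newton's divided-difference form:
p[-2,3] = (6 - 1) / (3 - (-2)) = 1
p[3,6] = (-8 - 6) / (6 - 3) = -14/3
p[-2,3,6] = (-14/3 - 1) / (6 - (-2)) = -17/24
p(2) = 1 + 1·(4) + (-17/24)·(4)·(-1) = 47/6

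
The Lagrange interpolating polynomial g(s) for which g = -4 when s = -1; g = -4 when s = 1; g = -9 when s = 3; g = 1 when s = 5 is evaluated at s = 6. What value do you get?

Evaluate each Lagrange basis at s = 6:
L_0(6) = (5)·(3)·(1)/[(-2)·(-4)·(-6)] = -5/16
L_1(6) = (7)·(3)·(1)/[(2)·(-2)·(-4)] = 21/16
L_2(6) = (7)·(5)·(1)/[(4)·(2)·(-2)] = -35/16
L_3(6) = (7)·(5)·(3)/[(6)·(4)·(2)] = 35/16
Sum: (-4)·(-5/16) + (-4)·(21/16) + (-9)·(-35/16) + 1·(35/16) = 143/8

143/8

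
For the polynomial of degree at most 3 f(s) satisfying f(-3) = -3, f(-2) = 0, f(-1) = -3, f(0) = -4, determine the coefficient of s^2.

5

L_0(s) = (s + 2)(s + 1)s / [-6] = -(1/6)s^3 - (1/2)s^2 - (1/3)s
L_1(s) = (s + 3)(s + 1)s / [2] = (1/2)s^3 + 2s^2 + (3/2)s
L_2(s) = (s + 3)(s + 2)s / [-2] = -(1/2)s^3 - (5/2)s^2 - 3s
L_3(s) = (s + 3)(s + 2)(s + 1) / [6] = (1/6)s^3 + s^2 + (11/6)s + 1
f(s) = (-3)·L_0 + 0·L_1 + (-3)·L_2 + (-4)·L_3
Only the coefficient of s^2 is needed; take it from each L_i and combine:
(-3)·(-1/2) + 0·(2) + (-3)·(-5/2) + (-4)·(1) = 5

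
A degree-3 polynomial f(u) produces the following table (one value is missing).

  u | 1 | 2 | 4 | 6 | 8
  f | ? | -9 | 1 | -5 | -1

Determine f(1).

The 4 known values determine f uniquely (degree ≤ 3).
L_0(1) = (-3)·(-5)·(-7)/[(-2)·(-4)·(-6)] = 35/16
L_1(1) = (-1)·(-5)·(-7)/[(2)·(-2)·(-4)] = -35/16
L_2(1) = (-1)·(-3)·(-7)/[(4)·(2)·(-2)] = 21/16
L_3(1) = (-1)·(-3)·(-5)/[(6)·(4)·(2)] = -5/16
Sum: (-9)·(35/16) + 1·(-35/16) + (-5)·(21/16) + (-1)·(-5/16) = -225/8

-225/8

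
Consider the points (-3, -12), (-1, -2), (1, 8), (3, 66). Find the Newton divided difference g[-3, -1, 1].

0

g[-3,-1] = (-2 - (-12)) / (-1 - (-3)) = 5
g[-1,1] = (8 - (-2)) / (1 - (-1)) = 5
g[-3,-1,1] = (5 - 5) / (1 - (-3)) = 0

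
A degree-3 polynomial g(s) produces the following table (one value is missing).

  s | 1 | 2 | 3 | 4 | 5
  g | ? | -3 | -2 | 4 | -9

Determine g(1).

The 4 known values determine g uniquely (degree ≤ 3).
L_0(1) = (-2)·(-3)·(-4)/[(-1)·(-2)·(-3)] = 4
L_1(1) = (-1)·(-3)·(-4)/[(1)·(-1)·(-2)] = -6
L_2(1) = (-1)·(-2)·(-4)/[(2)·(1)·(-1)] = 4
L_3(1) = (-1)·(-2)·(-3)/[(3)·(2)·(1)] = -1
Sum: (-3)·(4) + (-2)·(-6) + 4·(4) + (-9)·(-1) = 25

25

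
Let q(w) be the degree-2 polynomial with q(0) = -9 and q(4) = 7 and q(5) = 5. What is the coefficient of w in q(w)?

L_0(w) = (w - 4)(w - 5) / [20] = (1/20)w^2 - (9/20)w + 1
L_1(w) = w(w - 5) / [-4] = -(1/4)w^2 + (5/4)w
L_2(w) = w(w - 4) / [5] = (1/5)w^2 - (4/5)w
q(w) = (-9)·L_0 + 7·L_1 + 5·L_2
Only the coefficient of w is needed; take it from each L_i and combine:
(-9)·(-9/20) + 7·(5/4) + 5·(-4/5) = 44/5

44/5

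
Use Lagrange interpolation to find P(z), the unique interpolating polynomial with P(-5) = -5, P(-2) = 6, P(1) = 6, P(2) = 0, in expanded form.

P(z) = -(8/63)z^3 - (173/126)z^2 - (125/126)z + 535/63

L_0(z) = (z + 2)(z - 1)(z - 2) / [-126] = -(1/126)z^3 + (1/126)z^2 + (2/63)z - 2/63
L_1(z) = (z + 5)(z - 1)(z - 2) / [36] = (1/36)z^3 + (1/18)z^2 - (13/36)z + 5/18
L_2(z) = (z + 5)(z + 2)(z - 2) / [-18] = -(1/18)z^3 - (5/18)z^2 + (2/9)z + 10/9
L_3(z) = (z + 5)(z + 2)(z - 1) / [28] = (1/28)z^3 + (3/14)z^2 + (3/28)z - 5/14
P(z) = (-5)·L_0 + 6·L_1 + 6·L_2 + 0·L_3
  (-5)·L_0(z) = (5/126)z^3 - (5/126)z^2 - (10/63)z + 10/63
  6·L_1(z) = (1/6)z^3 + (1/3)z^2 - (13/6)z + 5/3
  6·L_2(z) = -(1/3)z^3 - (5/3)z^2 + (4/3)z + 20/3
  0·L_3(z) = 0
Adding term by term: -(8/63)z^3 - (173/126)z^2 - (125/126)z + 535/63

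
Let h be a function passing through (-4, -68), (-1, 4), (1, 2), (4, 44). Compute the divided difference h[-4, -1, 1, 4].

h[-4,-1] = (4 - (-68)) / (-1 - (-4)) = 24
h[-1,1] = (2 - 4) / (1 - (-1)) = -1
h[1,4] = (44 - 2) / (4 - 1) = 14
h[-4,-1,1] = (-1 - 24) / (1 - (-4)) = -5
h[-1,1,4] = (14 - (-1)) / (4 - (-1)) = 3
h[-4,-1,1,4] = (3 - (-5)) / (4 - (-4)) = 1

1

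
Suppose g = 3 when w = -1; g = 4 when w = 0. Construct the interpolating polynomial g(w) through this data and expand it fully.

Build the Lagrange basis polynomials:
L_0(w) = w / [-1] = -w
L_1(w) = (w + 1) / [1] = w + 1
g(w) = 3·L_0 + 4·L_1
  3·L_0(w) = -3w
  4·L_1(w) = 4w + 4
Adding term by term: w + 4

g(w) = w + 4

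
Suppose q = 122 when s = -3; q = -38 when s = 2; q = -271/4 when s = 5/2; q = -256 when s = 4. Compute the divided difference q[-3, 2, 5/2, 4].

-4

q[-3,2] = (-38 - 122) / (2 - (-3)) = -32
q[2,5/2] = (-271/4 - (-38)) / (5/2 - 2) = -119/2
q[5/2,4] = (-256 - (-271/4)) / (4 - 5/2) = -251/2
q[-3,2,5/2] = (-119/2 - (-32)) / (5/2 - (-3)) = -5
q[2,5/2,4] = (-251/2 - (-119/2)) / (4 - 2) = -33
q[-3,2,5/2,4] = (-33 - (-5)) / (4 - (-3)) = -4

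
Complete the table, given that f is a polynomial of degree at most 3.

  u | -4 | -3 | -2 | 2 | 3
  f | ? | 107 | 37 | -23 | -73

The 4 known values determine f uniquely (degree ≤ 3).
Evaluate each Lagrange basis at u = -4:
L_0(-4) = (-2)·(-6)·(-7)/[(-1)·(-5)·(-6)] = 14/5
L_1(-4) = (-1)·(-6)·(-7)/[(1)·(-4)·(-5)] = -21/10
L_2(-4) = (-1)·(-2)·(-7)/[(5)·(4)·(-1)] = 7/10
L_3(-4) = (-1)·(-2)·(-6)/[(6)·(5)·(1)] = -2/5
Sum: 107·(14/5) + 37·(-21/10) + (-23)·(7/10) + (-73)·(-2/5) = 235

235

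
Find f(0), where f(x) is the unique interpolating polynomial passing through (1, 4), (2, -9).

L_0(0) = (-2)/[(-1)] = 2
L_1(0) = (-1)/[(1)] = -1
Sum: 4·(2) + (-9)·(-1) = 17

17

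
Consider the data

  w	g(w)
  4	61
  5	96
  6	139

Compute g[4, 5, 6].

4

g[4,5] = (96 - 61) / (5 - 4) = 35
g[5,6] = (139 - 96) / (6 - 5) = 43
g[4,5,6] = (43 - 35) / (6 - 4) = 4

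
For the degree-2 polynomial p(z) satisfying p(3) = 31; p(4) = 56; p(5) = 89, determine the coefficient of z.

L_0(z) = (z - 4)(z - 5) / [2] = (1/2)z^2 - (9/2)z + 10
L_1(z) = (z - 3)(z - 5) / [-1] = -z^2 + 8z - 15
L_2(z) = (z - 3)(z - 4) / [2] = (1/2)z^2 - (7/2)z + 6
p(z) = 31·L_0 + 56·L_1 + 89·L_2
Only the coefficient of z is needed; take it from each L_i and combine:
31·(-9/2) + 56·(8) + 89·(-7/2) = -3

-3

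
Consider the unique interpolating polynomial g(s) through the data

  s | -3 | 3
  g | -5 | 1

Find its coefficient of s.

Build the Lagrange basis polynomials:
L_0(s) = (s - 3) / [-6] = -(1/6)s + 1/2
L_1(s) = (s + 3) / [6] = (1/6)s + 1/2
g(s) = (-5)·L_0 + 1·L_1
Only the coefficient of s is needed; take it from each L_i and combine:
(-5)·(-1/6) + 1·(1/6) = 1

1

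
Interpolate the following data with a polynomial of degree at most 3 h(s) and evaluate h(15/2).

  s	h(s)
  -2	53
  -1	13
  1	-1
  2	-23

-6153/4

Using Newton's divided-difference form:
h[-2,-1] = (13 - 53) / (-1 - (-2)) = -40
h[-1,1] = (-1 - 13) / (1 - (-1)) = -7
h[1,2] = (-23 - (-1)) / (2 - 1) = -22
h[-2,-1,1] = (-7 - (-40)) / (1 - (-2)) = 11
h[-1,1,2] = (-22 - (-7)) / (2 - (-1)) = -5
h[-2,-1,1,2] = (-5 - 11) / (2 - (-2)) = -4
h(15/2) = 53 + (-40)·(19/2) + 11·(19/2)·(17/2) + (-4)·(19/2)·(17/2)·(13/2) = -6153/4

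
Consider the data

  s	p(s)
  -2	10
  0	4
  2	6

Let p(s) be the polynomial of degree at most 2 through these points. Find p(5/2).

31/4

L_0(5/2) = (5/2)·(1/2)/[(-2)·(-4)] = 5/32
L_1(5/2) = (9/2)·(1/2)/[(2)·(-2)] = -9/16
L_2(5/2) = (9/2)·(5/2)/[(4)·(2)] = 45/32
Sum: 10·(5/32) + 4·(-9/16) + 6·(45/32) = 31/4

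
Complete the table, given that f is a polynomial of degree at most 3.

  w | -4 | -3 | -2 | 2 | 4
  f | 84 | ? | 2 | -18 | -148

27

The 4 known values determine f uniquely (degree ≤ 3).
Evaluate each Lagrange basis at w = -3:
L_0(-3) = (-1)·(-5)·(-7)/[(-2)·(-6)·(-8)] = 35/96
L_1(-3) = (1)·(-5)·(-7)/[(2)·(-4)·(-6)] = 35/48
L_2(-3) = (1)·(-1)·(-7)/[(6)·(4)·(-2)] = -7/48
L_3(-3) = (1)·(-1)·(-5)/[(8)·(6)·(2)] = 5/96
Sum: 84·(35/96) + 2·(35/48) + (-18)·(-7/48) + (-148)·(5/96) = 27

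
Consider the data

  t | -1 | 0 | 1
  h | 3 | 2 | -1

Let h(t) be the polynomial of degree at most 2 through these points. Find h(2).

-6

L_0(2) = (2)·(1)/[(-1)·(-2)] = 1
L_1(2) = (3)·(1)/[(1)·(-1)] = -3
L_2(2) = (3)·(2)/[(2)·(1)] = 3
Sum: 3·(1) + 2·(-3) + (-1)·(3) = -6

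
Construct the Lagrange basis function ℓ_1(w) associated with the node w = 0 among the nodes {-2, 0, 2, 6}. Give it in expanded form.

ℓ_1(w) = (w + 2)(w - 2)(w - 6) / [(2)·(-2)·(-6)]
       = (w^3 - 6w^2 - 4w + 24) / (24)

ℓ_1(w) = (1/24)w^3 - (1/4)w^2 - (1/6)w + 1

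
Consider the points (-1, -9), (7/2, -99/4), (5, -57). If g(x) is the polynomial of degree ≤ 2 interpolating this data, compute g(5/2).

L_0(5/2) = (-1)·(-5/2)/[(-9/2)·(-6)] = 5/54
L_1(5/2) = (7/2)·(-5/2)/[(9/2)·(-3/2)] = 35/27
L_2(5/2) = (7/2)·(-1)/[(6)·(3/2)] = -7/18
Sum: (-9)·(5/54) + (-99/4)·(35/27) + (-57)·(-7/18) = -43/4

-43/4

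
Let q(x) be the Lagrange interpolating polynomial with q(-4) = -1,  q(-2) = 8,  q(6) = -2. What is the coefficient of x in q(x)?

21/20

Build the Lagrange basis polynomials:
L_0(x) = (x + 2)(x - 6) / [20] = (1/20)x^2 - (1/5)x - 3/5
L_1(x) = (x + 4)(x - 6) / [-16] = -(1/16)x^2 + (1/8)x + 3/2
L_2(x) = (x + 4)(x + 2) / [80] = (1/80)x^2 + (3/40)x + 1/10
q(x) = (-1)·L_0 + 8·L_1 + (-2)·L_2
Only the coefficient of x is needed; take it from each L_i and combine:
(-1)·(-1/5) + 8·(1/8) + (-2)·(3/40) = 21/20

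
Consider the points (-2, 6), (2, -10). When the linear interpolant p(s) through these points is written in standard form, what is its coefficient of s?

The leading coefficient equals the top divided difference p[-2,2].
p[-2,2] = (-10 - 6) / (2 - (-2)) = -4

-4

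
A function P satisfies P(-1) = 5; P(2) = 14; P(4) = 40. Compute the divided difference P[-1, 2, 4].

P[-1,2] = (14 - 5) / (2 - (-1)) = 3
P[2,4] = (40 - 14) / (4 - 2) = 13
P[-1,2,4] = (13 - 3) / (4 - (-1)) = 2

2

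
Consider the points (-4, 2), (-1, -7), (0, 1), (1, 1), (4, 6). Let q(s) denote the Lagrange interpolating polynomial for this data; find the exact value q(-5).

L_0(-5) = (-4)·(-5)·(-6)·(-9)/[(-3)·(-4)·(-5)·(-8)] = 9/4
L_1(-5) = (-1)·(-5)·(-6)·(-9)/[(3)·(-1)·(-2)·(-5)] = -9
L_2(-5) = (-1)·(-4)·(-6)·(-9)/[(4)·(1)·(-1)·(-4)] = 27/2
L_3(-5) = (-1)·(-4)·(-5)·(-9)/[(5)·(2)·(1)·(-3)] = -6
L_4(-5) = (-1)·(-4)·(-5)·(-6)/[(8)·(5)·(4)·(3)] = 1/4
Sum: 2·(9/4) + (-7)·(-9) + 1·(27/2) + 1·(-6) + 6·(1/4) = 153/2

153/2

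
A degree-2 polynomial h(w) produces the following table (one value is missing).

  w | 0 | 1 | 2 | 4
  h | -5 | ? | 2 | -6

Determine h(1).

The 3 known values determine h uniquely (degree ≤ 2).
Evaluate each Lagrange basis at w = 1:
L_0(1) = (-1)·(-3)/[(-2)·(-4)] = 3/8
L_1(1) = (1)·(-3)/[(2)·(-2)] = 3/4
L_2(1) = (1)·(-1)/[(4)·(2)] = -1/8
Sum: (-5)·(3/8) + 2·(3/4) + (-6)·(-1/8) = 3/8

3/8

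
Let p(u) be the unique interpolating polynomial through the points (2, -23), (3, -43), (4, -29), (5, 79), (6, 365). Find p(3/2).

Evaluate each Lagrange basis at u = 3/2:
L_0(3/2) = (-3/2)·(-5/2)·(-7/2)·(-9/2)/[(-1)·(-2)·(-3)·(-4)] = 315/128
L_1(3/2) = (-1/2)·(-5/2)·(-7/2)·(-9/2)/[(1)·(-1)·(-2)·(-3)] = -105/32
L_2(3/2) = (-1/2)·(-3/2)·(-7/2)·(-9/2)/[(2)·(1)·(-1)·(-2)] = 189/64
L_3(3/2) = (-1/2)·(-3/2)·(-5/2)·(-9/2)/[(3)·(2)·(1)·(-1)] = -45/32
L_4(3/2) = (-1/2)·(-3/2)·(-5/2)·(-7/2)/[(4)·(3)·(2)·(1)] = 35/128
Sum: (-23)·(315/128) + (-43)·(-105/32) + (-29)·(189/64) + 79·(-45/32) + 365·(35/128) = -199/16

-199/16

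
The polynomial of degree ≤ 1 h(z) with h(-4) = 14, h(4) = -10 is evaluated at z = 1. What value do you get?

L_0(1) = (-3)/[(-8)] = 3/8
L_1(1) = (5)/[(8)] = 5/8
Sum: 14·(3/8) + (-10)·(5/8) = -1

-1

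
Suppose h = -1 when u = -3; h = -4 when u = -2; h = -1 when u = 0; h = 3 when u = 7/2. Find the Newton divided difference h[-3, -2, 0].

3/2

h[-3,-2] = (-4 - (-1)) / (-2 - (-3)) = -3
h[-2,0] = (-1 - (-4)) / (0 - (-2)) = 3/2
h[-3,-2,0] = (3/2 - (-3)) / (0 - (-3)) = 3/2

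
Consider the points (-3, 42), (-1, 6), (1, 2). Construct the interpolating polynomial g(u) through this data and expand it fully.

g(u) = 4u^2 - 2u

Newton's divided differences:
g[-3,-1] = (6 - 42) / (-1 - (-3)) = -18
g[-1,1] = (2 - 6) / (1 - (-1)) = -2
g[-3,-1,1] = (-2 - (-18)) / (1 - (-3)) = 4
g(u) = 42 + (-18)·(u + 3) + 4·(u + 3)(u + 1)
Expanding: g(u) = 4u^2 - 2u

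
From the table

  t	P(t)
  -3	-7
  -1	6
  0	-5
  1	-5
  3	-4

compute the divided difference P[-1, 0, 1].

P[-1,0] = (-5 - 6) / (0 - (-1)) = -11
P[0,1] = (-5 - (-5)) / (1 - 0) = 0
P[-1,0,1] = (0 - (-11)) / (1 - (-1)) = 11/2

11/2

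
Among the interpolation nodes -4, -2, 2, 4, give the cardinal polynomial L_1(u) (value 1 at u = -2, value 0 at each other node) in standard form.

L_1(u) = (1/48)u^3 - (1/24)u^2 - (1/3)u + 2/3

L_1(u) = (u + 4)(u - 2)(u - 4) / [(2)·(-4)·(-6)]
       = (u^3 - 2u^2 - 16u + 32) / (48)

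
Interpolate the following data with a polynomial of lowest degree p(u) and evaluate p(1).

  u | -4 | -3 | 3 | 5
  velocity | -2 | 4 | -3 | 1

17/14

Evaluate each Lagrange basis at u = 1:
L_0(1) = (4)·(-2)·(-4)/[(-1)·(-7)·(-9)] = -32/63
L_1(1) = (5)·(-2)·(-4)/[(1)·(-6)·(-8)] = 5/6
L_2(1) = (5)·(4)·(-4)/[(7)·(6)·(-2)] = 20/21
L_3(1) = (5)·(4)·(-2)/[(9)·(8)·(2)] = -5/18
Sum: (-2)·(-32/63) + 4·(5/6) + (-3)·(20/21) + 1·(-5/18) = 17/14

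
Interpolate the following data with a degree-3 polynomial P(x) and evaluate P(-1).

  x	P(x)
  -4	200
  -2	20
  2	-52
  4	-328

Evaluate each Lagrange basis at x = -1:
L_0(-1) = (1)·(-3)·(-5)/[(-2)·(-6)·(-8)] = -5/32
L_1(-1) = (3)·(-3)·(-5)/[(2)·(-4)·(-6)] = 15/16
L_2(-1) = (3)·(1)·(-5)/[(6)·(4)·(-2)] = 5/16
L_3(-1) = (3)·(1)·(-3)/[(8)·(6)·(2)] = -3/32
Sum: 200·(-5/32) + 20·(15/16) + (-52)·(5/16) + (-328)·(-3/32) = 2

2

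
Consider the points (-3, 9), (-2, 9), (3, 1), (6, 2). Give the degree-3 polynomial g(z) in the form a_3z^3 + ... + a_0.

Build the Lagrange basis polynomials:
L_0(z) = (z + 2)(z - 3)(z - 6) / [-54] = -(1/54)z^3 + (7/54)z^2 - 2/3
L_1(z) = (z + 3)(z - 3)(z - 6) / [40] = (1/40)z^3 - (3/20)z^2 - (9/40)z + 27/20
L_2(z) = (z + 3)(z + 2)(z - 6) / [-90] = -(1/90)z^3 + (1/90)z^2 + (4/15)z + 2/5
L_3(z) = (z + 3)(z + 2)(z - 3) / [216] = (1/216)z^3 + (1/108)z^2 - (1/24)z - 1/12
g(z) = 9·L_0 + 9·L_1 + 1·L_2 + 2·L_3
  9·L_0(z) = -(1/6)z^3 + (7/6)z^2 - 6
  9·L_1(z) = (9/40)z^3 - (27/20)z^2 - (81/40)z + 243/20
  1·L_2(z) = -(1/90)z^3 + (1/90)z^2 + (4/15)z + 2/5
  2·L_3(z) = (1/108)z^3 + (1/54)z^2 - (1/12)z - 1/6
Adding term by term: (61/1080)z^3 - (83/540)z^2 - (221/120)z + 383/60

g(z) = (61/1080)z^3 - (83/540)z^2 - (221/120)z + 383/60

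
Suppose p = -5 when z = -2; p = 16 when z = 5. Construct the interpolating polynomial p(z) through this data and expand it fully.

L_0(z) = (z - 5) / [-7] = -(1/7)z + 5/7
L_1(z) = (z + 2) / [7] = (1/7)z + 2/7
p(z) = (-5)·L_0 + 16·L_1
  (-5)·L_0(z) = (5/7)z - 25/7
  16·L_1(z) = (16/7)z + 32/7
Adding term by term: 3z + 1

p(z) = 3z + 1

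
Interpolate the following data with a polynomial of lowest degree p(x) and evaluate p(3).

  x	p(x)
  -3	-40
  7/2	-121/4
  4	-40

Using Newton's divided-difference form:
p[-3,7/2] = (-121/4 - (-40)) / (7/2 - (-3)) = 3/2
p[7/2,4] = (-40 - (-121/4)) / (4 - 7/2) = -39/2
p[-3,7/2,4] = (-39/2 - 3/2) / (4 - (-3)) = -3
p(3) = -40 + (3/2)·(6) + (-3)·(6)·(-1/2) = -22

-22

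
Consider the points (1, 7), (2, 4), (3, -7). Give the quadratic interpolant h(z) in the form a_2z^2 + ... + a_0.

Newton's divided differences:
h[1,2] = (4 - 7) / (2 - 1) = -3
h[2,3] = (-7 - 4) / (3 - 2) = -11
h[1,2,3] = (-11 - (-3)) / (3 - 1) = -4
h(z) = 7 + (-3)·(z - 1) + (-4)·(z - 1)(z - 2)
Expanding: h(z) = -4z^2 + 9z + 2

h(z) = -4z^2 + 9z + 2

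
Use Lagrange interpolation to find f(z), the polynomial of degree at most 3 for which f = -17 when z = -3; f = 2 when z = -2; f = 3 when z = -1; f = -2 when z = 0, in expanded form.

L_0(z) = (z + 2)(z + 1)z / [-6] = -(1/6)z^3 - (1/2)z^2 - (1/3)z
L_1(z) = (z + 3)(z + 1)z / [2] = (1/2)z^3 + 2z^2 + (3/2)z
L_2(z) = (z + 3)(z + 2)z / [-2] = -(1/2)z^3 - (5/2)z^2 - 3z
L_3(z) = (z + 3)(z + 2)(z + 1) / [6] = (1/6)z^3 + z^2 + (11/6)z + 1
f(z) = (-17)·L_0 + 2·L_1 + 3·L_2 + (-2)·L_3
  (-17)·L_0(z) = (17/6)z^3 + (17/2)z^2 + (17/3)z
  2·L_1(z) = z^3 + 4z^2 + 3z
  3·L_2(z) = -(3/2)z^3 - (15/2)z^2 - 9z
  (-2)·L_3(z) = -(1/3)z^3 - 2z^2 - (11/3)z - 2
Adding term by term: 2z^3 + 3z^2 - 4z - 2

f(z) = 2z^3 + 3z^2 - 4z - 2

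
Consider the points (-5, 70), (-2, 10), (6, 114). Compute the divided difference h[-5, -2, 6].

h[-5,-2] = (10 - 70) / (-2 - (-5)) = -20
h[-2,6] = (114 - 10) / (6 - (-2)) = 13
h[-5,-2,6] = (13 - (-20)) / (6 - (-5)) = 3

3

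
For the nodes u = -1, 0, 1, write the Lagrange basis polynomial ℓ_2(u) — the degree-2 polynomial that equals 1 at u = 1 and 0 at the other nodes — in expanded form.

ℓ_2(u) = (1/2)u^2 + (1/2)u

ℓ_2(u) = (u + 1)u / [(2)·(1)]
       = (u^2 + u) / (2)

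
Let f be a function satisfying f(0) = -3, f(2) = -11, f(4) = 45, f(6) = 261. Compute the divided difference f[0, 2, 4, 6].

f[0,2] = (-11 - (-3)) / (2 - 0) = -4
f[2,4] = (45 - (-11)) / (4 - 2) = 28
f[4,6] = (261 - 45) / (6 - 4) = 108
f[0,2,4] = (28 - (-4)) / (4 - 0) = 8
f[2,4,6] = (108 - 28) / (6 - 2) = 20
f[0,2,4,6] = (20 - 8) / (6 - 0) = 2

2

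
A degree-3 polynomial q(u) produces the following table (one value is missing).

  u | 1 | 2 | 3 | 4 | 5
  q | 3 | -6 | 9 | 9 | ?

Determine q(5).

-45

The 4 known values determine q uniquely (degree ≤ 3).
Evaluate each Lagrange basis at u = 5:
L_0(5) = (3)·(2)·(1)/[(-1)·(-2)·(-3)] = -1
L_1(5) = (4)·(2)·(1)/[(1)·(-1)·(-2)] = 4
L_2(5) = (4)·(3)·(1)/[(2)·(1)·(-1)] = -6
L_3(5) = (4)·(3)·(2)/[(3)·(2)·(1)] = 4
Sum: 3·(-1) + (-6)·(4) + 9·(-6) + 9·(4) = -45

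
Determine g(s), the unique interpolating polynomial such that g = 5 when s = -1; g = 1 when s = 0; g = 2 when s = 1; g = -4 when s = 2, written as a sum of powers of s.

Newton's divided differences:
g[-1,0] = (1 - 5) / (0 - (-1)) = -4
g[0,1] = (2 - 1) / (1 - 0) = 1
g[1,2] = (-4 - 2) / (2 - 1) = -6
g[-1,0,1] = (1 - (-4)) / (1 - (-1)) = 5/2
g[0,1,2] = (-6 - 1) / (2 - 0) = -7/2
g[-1,0,1,2] = (-7/2 - 5/2) / (2 - (-1)) = -2
g(s) = 5 + (-4)·(s + 1) + (5/2)·(s + 1)s + (-2)·(s + 1)s(s - 1)
Expanding: g(s) = -2s^3 + (5/2)s^2 + (1/2)s + 1

g(s) = -2s^3 + (5/2)s^2 + (1/2)s + 1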